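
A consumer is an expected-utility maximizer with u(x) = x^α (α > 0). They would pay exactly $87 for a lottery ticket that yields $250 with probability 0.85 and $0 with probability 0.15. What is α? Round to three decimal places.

α ≈ 0.154

Since u(0) = 0, the lottery's EU is 0.85·250^α.
Setting u(87) equal to that: 87^α = 0.85·250^α ⇒ (87/250)^α = 0.85.
Take logs: α = ln 0.85 / ln(87/250) ≈ 0.15397.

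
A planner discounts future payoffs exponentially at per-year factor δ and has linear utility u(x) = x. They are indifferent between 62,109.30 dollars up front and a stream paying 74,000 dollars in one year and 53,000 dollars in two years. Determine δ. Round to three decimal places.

δ ≈ 0.590

Present value of the stream is 74000·δ + 53000·δ². Indifference gives 74000δ + 53000δ² = 62109.30.
So 53000δ² + 74000δ − 62109.30 = 0.
δ = (−74000 + √(74000² + 4·53000·62109.30)) / (2·53000) = (−74000 + √18643171600.00) / 106000 ≈ 0.590.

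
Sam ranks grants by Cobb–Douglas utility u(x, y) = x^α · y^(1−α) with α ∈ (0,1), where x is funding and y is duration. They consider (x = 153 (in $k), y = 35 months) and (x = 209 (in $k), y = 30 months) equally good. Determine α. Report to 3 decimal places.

Indifference: 153^α · 35^(1−α) = 209^α · 30^(1−α).
(153/209)^α = (30/35)^(1−α); take logs: α·ln(153/209) = (1−α)·ln(30/35), i.e. α·-0.311896 = (1−α)·-0.154151.
So α/(1−α) = (-0.154151)/(-0.311896) = 0.494238, and α = 0.494238/1.494238 ≈ 0.331.

α ≈ 0.331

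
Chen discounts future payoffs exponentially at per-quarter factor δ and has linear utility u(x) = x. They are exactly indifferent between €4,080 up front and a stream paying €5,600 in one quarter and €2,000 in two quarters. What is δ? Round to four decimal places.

Present value of the stream is 5600·δ + 2000·δ². Indifference gives 5600δ + 2000δ² = 4080.
Rearranged: 2000δ² + 5600δ − 4080 = 0.
δ = (−5600 + √(5600² + 4·2000·4080)) / (2·2000) = (−5600 + √64000000.00) / 4000 ≈ 0.6000.

δ ≈ 0.6000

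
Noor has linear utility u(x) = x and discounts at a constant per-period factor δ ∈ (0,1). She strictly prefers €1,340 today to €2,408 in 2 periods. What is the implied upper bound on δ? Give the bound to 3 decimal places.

Under u(x) = x this choice says 1340 > δ^2·2408.
Dividing by 2408: δ^2 < 0.55648. Both sides are positive, so the square root keeps the direction.
δ < (1340/2408)^(1/2) ≈ 0.746.

δ < 0.746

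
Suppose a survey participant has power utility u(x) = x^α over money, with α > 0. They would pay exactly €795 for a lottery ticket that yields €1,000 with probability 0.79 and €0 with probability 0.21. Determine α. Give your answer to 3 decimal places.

EU(lottery) = 0.79·1000^α + 0.21·0 = 0.79·1000^α.
Equating: 795^α = 0.79·1000^α, i.e. 0.7950^α = 0.79.
α = ln(0.79) / ln(795/1000) = -0.235722/-0.229413 ≈ 1.028.

α ≈ 1.028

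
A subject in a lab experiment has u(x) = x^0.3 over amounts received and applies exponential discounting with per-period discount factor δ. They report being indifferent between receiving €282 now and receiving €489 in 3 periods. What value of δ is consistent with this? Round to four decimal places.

The payoff in 3 periods is discounted by δ^3, so u(282) = δ^3·u(489) and δ^3 = u(282)/u(489).
With u(x) = x^0.3: δ^3 = 282^0.3/489^0.3 = (282/489)^0.3 = 0.84778.
Taking the cube root: δ = 0.84778^(1/3) ≈ 0.9464.

δ ≈ 0.9464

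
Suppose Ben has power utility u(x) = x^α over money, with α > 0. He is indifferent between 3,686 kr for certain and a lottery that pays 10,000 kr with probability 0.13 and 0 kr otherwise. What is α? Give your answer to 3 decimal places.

α ≈ 2.044

Since u(0) = 0, the lottery's EU is 0.13·10000^α.
Indifference: 3686^α = 0.13·10000^α, so (3686/10000)^α = 0.13.
α = ln(0.13) / ln(3686/10000) = -2.040221/-0.998043 ≈ 2.044.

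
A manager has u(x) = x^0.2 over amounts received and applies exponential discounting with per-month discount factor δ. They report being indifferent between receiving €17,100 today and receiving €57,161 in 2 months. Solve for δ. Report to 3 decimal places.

Indifference means u(17100) = δ^2 · u(57161), so δ^2 = u(17100)/u(57161).
With u(x) = x^0.2: δ^2 = 17100^0.2/57161^0.2 = (17100/57161)^0.2 = 0.78556.
Hence δ = (0.78556)^(1/2) = 0.88632.

δ ≈ 0.886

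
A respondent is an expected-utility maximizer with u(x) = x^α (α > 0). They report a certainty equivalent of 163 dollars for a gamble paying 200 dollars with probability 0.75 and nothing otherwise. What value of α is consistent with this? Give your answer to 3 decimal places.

α ≈ 1.406

EU(lottery) = 0.75·200^α + 0.25·0 = 0.75·200^α.
Indifference: 163^α = 0.75·200^α, so (163/200)^α = 0.75.
Taking logs: α·ln(163/200) = ln(0.75), so α = -0.287682 / -0.204567 ≈ 1.406.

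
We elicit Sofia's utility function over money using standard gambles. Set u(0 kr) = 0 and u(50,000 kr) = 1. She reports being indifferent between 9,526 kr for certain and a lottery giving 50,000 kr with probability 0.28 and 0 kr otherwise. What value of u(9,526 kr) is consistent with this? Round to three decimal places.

u(9,526 kr) equals the lottery's expected utility: 0.28·1 + 0.72·0 = 0.28.

0.280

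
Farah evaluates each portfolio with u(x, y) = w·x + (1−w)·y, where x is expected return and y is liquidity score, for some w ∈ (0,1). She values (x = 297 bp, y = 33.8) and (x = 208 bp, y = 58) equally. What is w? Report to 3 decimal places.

u(297,33.8) = u(208,58) means w·297 + (1−w)·33.8 = w·208 + (1−w)·58.
Rearranging, 89·w − 24.2·(1−w) = 0.
So w/(1−w) = 24.2/89 = 0.2719, giving w = 24.2/(89+24.2) = 0.214.

w = 0.214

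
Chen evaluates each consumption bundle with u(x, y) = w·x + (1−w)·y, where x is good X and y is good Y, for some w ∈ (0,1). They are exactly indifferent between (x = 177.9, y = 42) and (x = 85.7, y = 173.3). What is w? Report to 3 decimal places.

Equating utilities: w·177.9 + (1−w)·42 = w·85.7 + (1−w)·173.3.
Collecting terms: w·92.2 = (1−w)·131.3.
The marginal rate of substitution is 131.3/92.2, so w = 131.3/(92.2+131.3) = 0.587.

w = 0.587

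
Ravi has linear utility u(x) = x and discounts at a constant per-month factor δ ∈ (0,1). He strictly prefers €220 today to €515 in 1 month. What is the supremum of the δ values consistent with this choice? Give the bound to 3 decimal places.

δ < 0.427

Under u(x) = x this choice says 220 > δ·515.
Dividing through by 515 gives δ < 0.42718.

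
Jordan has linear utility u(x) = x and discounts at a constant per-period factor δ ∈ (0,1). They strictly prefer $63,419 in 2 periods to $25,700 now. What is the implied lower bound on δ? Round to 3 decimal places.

δ > 0.637

The preference means 25700 < δ^2·63419.
Dividing by 63419: δ^2 > 0.40524. Both sides are positive, so the square root keeps the direction.
δ > (25700/63419)^(1/2) ≈ 0.637.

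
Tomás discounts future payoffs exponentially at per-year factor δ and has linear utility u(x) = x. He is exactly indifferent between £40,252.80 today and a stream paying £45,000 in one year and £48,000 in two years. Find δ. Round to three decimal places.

δ ≈ 0.560

Present value of the stream is 45000·δ + 48000·δ². Indifference gives 45000δ + 48000δ² = 40252.80.
So 48000δ² + 45000δ − 40252.80 = 0.
δ = (−45000 + √(45000² + 4·48000·40252.80)) / (2·48000) = (−45000 + √9753537600.00) / 96000 ≈ 0.560.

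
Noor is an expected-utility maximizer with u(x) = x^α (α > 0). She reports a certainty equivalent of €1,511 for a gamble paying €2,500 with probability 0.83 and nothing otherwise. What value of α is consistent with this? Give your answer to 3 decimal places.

α ≈ 0.370

EU(lottery) = 0.83·2500^α + 0.17·0 = 0.83·2500^α.
Equating: 1511^α = 0.83·2500^α, i.e. 0.6044^α = 0.83.
α = ln(0.83) / ln(1511/2500) = -0.186330/-0.503519 ≈ 0.370.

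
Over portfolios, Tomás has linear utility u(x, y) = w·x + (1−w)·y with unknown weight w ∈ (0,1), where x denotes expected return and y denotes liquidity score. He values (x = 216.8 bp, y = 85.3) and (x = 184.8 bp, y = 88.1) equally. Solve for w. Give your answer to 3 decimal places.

w = 0.080

Indifference: w·216.8 + (1−w)·85.3 = w·184.8 + (1−w)·88.1.
Rearranging, 32·w − 2.8·(1−w) = 0.
So w/(1−w) = 2.8/32 = 0.0875, giving w = 2.8/(32+2.8) = 0.080.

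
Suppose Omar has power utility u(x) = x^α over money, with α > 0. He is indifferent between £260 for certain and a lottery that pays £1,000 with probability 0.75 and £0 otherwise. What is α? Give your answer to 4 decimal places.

α ≈ 0.2136

Since u(0) = 0, the lottery's EU is 0.75·1000^α.
Equating: 260^α = 0.75·1000^α, i.e. 0.2600^α = 0.75.
Taking logs: α·ln(260/1000) = ln(0.75), so α = -0.2876821 / -1.3470736 ≈ 0.2136.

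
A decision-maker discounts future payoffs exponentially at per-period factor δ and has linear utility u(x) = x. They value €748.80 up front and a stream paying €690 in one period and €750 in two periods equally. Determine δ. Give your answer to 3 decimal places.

The stream is worth 690δ + 750δ² today, so 690δ + 750δ² = 748.80.
Rearranged: 750δ² + 690δ − 748.80 = 0.
δ = (−690 + √(690² + 4·750·748.80)) / (2·750) = (−690 + √2722500.00) / 1500 ≈ 0.640.

δ ≈ 0.640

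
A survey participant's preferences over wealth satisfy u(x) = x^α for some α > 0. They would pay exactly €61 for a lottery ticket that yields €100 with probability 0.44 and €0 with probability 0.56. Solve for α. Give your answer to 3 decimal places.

α ≈ 1.661

Since u(0) = 0, the lottery's EU is 0.44·100^α.
Setting u(61) equal to that: 61^α = 0.44·100^α ⇒ (61/100)^α = 0.44.
Taking logs: α·ln(61/100) = ln(0.44), so α = -0.820981 / -0.494296 ≈ 1.661.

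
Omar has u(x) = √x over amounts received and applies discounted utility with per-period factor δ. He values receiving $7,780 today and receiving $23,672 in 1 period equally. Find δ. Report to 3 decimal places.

δ ≈ 0.573

Equating discounted utilities: u(7780) = δ·u(23672) ⇒ δ = u(7780)/u(23672).
Since u(x) = √x, δ = √(7780/23672) = 0.57329.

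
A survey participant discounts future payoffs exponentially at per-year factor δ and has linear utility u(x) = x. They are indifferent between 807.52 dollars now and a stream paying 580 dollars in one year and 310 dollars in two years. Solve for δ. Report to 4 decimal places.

δ ≈ 0.9300

Equating present values: 807.52 = 580δ + 310δ².
That is, 310δ² + 580δ − 807.52 = 0, a quadratic in δ.
The positive root is δ = [−580 + √(580² + 4·310·807.52)] / (2·310) = (−580 + 1156.601)/620 ≈ 0.9300.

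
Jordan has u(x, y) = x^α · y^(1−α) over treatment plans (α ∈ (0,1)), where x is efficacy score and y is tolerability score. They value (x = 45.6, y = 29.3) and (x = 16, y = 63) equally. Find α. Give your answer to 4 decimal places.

Set the two utilities equal: 45.6^α·29.3^(1−α) = 16^α·63^(1−α).
(45.6/16)^α = (63/29.3)^(1−α); take logs: α·ln(45.6/16) = (1−α)·ln(63/29.3), i.e. α·1.0473190 = (1−α)·0.7655472.
So α/(1−α) = (0.7655472)/(1.0473190) = 0.7309590, and α = 0.7309590/1.7309590 ≈ 0.4223.

α ≈ 0.4223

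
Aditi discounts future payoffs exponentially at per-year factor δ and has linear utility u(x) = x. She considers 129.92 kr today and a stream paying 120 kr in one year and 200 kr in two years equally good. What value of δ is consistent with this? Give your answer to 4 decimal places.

The stream is worth 120δ + 200δ² today, so 120δ + 200δ² = 129.92.
So 200δ² + 120δ − 129.92 = 0.
By the quadratic formula (taking the positive root), δ = (−120 + √118336.00) / 400 ≈ 0.5600.

δ ≈ 0.5600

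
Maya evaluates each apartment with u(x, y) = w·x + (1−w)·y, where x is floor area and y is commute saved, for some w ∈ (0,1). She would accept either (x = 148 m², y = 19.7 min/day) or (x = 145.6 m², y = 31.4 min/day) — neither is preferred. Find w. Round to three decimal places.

w = 0.830

u(148,19.7) = u(145.6,31.4) means w·148 + (1−w)·19.7 = w·145.6 + (1−w)·31.4.
w·(148−145.6) = (1−w)·(31.4−19.7), i.e. w·2.4 = (1−w)·11.7.
So w/(1−w) = 11.7/2.4 = 4.8750, giving w = 11.7/(2.4+11.7) = 0.830.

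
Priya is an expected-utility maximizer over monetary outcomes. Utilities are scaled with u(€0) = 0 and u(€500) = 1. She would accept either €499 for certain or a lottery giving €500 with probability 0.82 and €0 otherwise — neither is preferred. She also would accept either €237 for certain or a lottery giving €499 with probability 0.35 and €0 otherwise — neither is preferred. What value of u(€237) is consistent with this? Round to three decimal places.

From the first indifference, u(€499) = 0.82·u(€500) + 0.18·u(€0) = 0.82·1 + 0.18·0 = 0.82.
The second indifference gives u(€237) = 0.35·u(€499) + 0.65·u(€0) = 0.35·0.82 + 0.65·0.00 = 0.2870.

0.287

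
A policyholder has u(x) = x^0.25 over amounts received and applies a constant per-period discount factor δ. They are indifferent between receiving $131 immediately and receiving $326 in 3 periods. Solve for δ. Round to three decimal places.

Equating discounted utilities: u(131) = δ^3·u(326) ⇒ δ^3 = u(131)/u(326).
Since u(x) = x^0.25, δ^3 = (131/326)^0.25 = 0.40184^0.25 = 0.79618.
Hence δ = (0.79618)^(1/3) = 0.92684.

δ ≈ 0.927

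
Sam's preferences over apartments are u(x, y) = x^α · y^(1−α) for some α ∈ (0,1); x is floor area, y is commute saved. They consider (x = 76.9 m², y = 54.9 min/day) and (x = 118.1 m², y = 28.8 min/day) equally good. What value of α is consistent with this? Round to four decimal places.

Set the two utilities equal: 76.9^α·54.9^(1−α) = 118.1^α·28.8^(1−α).
Taking logs: α·ln 76.9 + (1−α)·ln 54.9 = α·ln 118.1 + (1−α)·ln 28.8, i.e. α·-0.4290258 = (1−α)·-0.6451380.
So α/(1−α) = (-0.6451380)/(-0.4290258) = 1.5037277, and α = 1.5037277/2.5037277 ≈ 0.6006.

α ≈ 0.6006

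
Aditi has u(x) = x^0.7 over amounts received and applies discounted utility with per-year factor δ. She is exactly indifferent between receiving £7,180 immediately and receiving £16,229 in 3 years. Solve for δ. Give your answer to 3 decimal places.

δ ≈ 0.827

Equating discounted utilities: u(7180) = δ^3·u(16229) ⇒ δ^3 = u(7180)/u(16229).
With u(x) = x^0.7: δ^3 = 7180^0.7/16229^0.7 = (7180/16229)^0.7 = 0.56504.
Hence δ = (0.56504)^(1/3) = 0.82672.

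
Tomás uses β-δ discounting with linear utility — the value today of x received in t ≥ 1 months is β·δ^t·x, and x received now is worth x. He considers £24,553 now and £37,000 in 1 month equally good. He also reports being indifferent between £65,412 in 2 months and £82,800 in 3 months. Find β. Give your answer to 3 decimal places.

The second indifference involves only future payoffs, so β cancels: β·δ^2·65412 = β·δ^3·82800, giving δ = 65412/82800 = 0.79000.
The first indifference: 24553 = β·δ·37000, so β = 24553/(δ·37000) = 24553/(0.79000·37000) ≈ 0.840.

β ≈ 0.840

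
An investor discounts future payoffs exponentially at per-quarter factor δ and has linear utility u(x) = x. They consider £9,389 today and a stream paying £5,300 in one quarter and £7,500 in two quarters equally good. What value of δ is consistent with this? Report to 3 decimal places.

The stream is worth 5300δ + 7500δ² today, so 5300δ + 7500δ² = 9389.
That is, 7500δ² + 5300δ − 9389 = 0, a quadratic in δ.
δ = (−5300 + √(5300² + 4·7500·9389)) / (2·7500) = (−5300 + √309760000.00) / 15000 ≈ 0.820.

δ ≈ 0.820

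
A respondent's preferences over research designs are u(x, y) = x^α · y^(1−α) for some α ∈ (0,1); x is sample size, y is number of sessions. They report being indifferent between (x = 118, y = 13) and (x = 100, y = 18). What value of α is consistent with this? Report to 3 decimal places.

Set the two utilities equal: 118^α·13^(1−α) = 100^α·18^(1−α).
Taking logs: α·ln 118 + (1−α)·ln 13 = α·ln 100 + (1−α)·ln 18, i.e. α·0.165514 = (1−α)·0.325422.
With A = 0.165514 and B = 0.325422: α·A = (1−α)·B, so α = B/(A+B) = 0.325422/0.490936 ≈ 0.663.

α ≈ 0.663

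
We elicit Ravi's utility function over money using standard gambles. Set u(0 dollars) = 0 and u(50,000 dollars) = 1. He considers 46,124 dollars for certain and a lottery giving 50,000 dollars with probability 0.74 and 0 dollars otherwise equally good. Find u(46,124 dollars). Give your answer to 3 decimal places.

u(46,124 dollars) equals the lottery's expected utility: 0.74·1 + 0.26·0 = 0.74.

0.740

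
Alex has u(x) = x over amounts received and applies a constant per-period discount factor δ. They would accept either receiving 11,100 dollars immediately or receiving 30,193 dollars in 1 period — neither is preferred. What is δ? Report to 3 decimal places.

δ ≈ 0.368

The payoff in 1 period is discounted by δ, so u(11100) = δ·u(30193) and δ = u(11100)/u(30193).
With u(x) = x: δ = 11100/30193 = 0.36763.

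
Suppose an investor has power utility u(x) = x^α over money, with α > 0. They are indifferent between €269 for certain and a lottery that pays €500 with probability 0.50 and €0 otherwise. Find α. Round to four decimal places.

Since u(0) = 0, the lottery's EU is 0.50·500^α.
Equating: 269^α = 0.50·500^α, i.e. 0.5380^α = 0.50.
α = ln(0.50) / ln(269/500) = -0.6931472/-0.6198967 ≈ 1.1182.

α ≈ 1.1182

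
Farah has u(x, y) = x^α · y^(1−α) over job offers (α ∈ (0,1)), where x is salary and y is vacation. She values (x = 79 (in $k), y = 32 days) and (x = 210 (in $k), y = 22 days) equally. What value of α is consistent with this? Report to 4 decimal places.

Indifference: 79^α · 32^(1−α) = 210^α · 22^(1−α).
Taking logs: α·ln 79 + (1−α)·ln 32 = α·ln 210 + (1−α)·ln 22, i.e. α·-0.9776597 = (1−α)·-0.3746934.
Thus α·(-1.3523531) = -0.3746934, so α = -0.3746934/-1.3523531 ≈ 0.2771.

α ≈ 0.2771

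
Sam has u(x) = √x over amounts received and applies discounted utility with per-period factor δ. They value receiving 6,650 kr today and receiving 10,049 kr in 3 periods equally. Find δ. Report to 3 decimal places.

Indifference means u(6650) = δ^3 · u(10049), so δ^3 = u(6650)/u(10049).
With u(x) = √x: δ^3 = √6650/√10049 = √(6650/10049) = 0.81348.
So δ = 0.81348^(1/3) ≈ 0.934.

δ ≈ 0.934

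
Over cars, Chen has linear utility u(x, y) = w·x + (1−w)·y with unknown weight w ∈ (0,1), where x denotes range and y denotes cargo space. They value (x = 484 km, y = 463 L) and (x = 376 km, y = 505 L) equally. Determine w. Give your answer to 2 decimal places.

w = 0.28

Indifference: w·484 + (1−w)·463 = w·376 + (1−w)·505.
Rearranging, 108·w − 42·(1−w) = 0.
Hence w = 42/(108+42) = 42/150 = 0.28.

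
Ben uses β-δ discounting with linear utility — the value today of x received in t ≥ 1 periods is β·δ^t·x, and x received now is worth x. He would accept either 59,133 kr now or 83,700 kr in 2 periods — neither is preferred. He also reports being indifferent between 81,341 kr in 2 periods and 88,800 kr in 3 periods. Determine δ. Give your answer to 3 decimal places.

The second indifference involves only future payoffs, so β cancels: β·δ^2·81341 = β·δ^3·88800, giving δ = 81341/88800 = 0.91600.

δ ≈ 0.916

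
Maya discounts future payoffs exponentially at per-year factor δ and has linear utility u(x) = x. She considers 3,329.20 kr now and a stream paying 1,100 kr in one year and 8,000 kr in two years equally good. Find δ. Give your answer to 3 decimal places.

Present value of the stream is 1100·δ + 8000·δ². Indifference gives 1100δ + 8000δ² = 3329.20.
Rearranged: 8000δ² + 1100δ − 3329.20 = 0.
The positive root is δ = [−1100 + √(1100² + 4·8000·3329.20)] / (2·8000) = (−1100 + 10380.000)/16000 ≈ 0.580.

δ ≈ 0.580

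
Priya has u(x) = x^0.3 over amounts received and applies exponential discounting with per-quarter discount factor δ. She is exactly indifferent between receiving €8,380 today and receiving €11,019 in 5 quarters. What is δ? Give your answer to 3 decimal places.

The payoff in 5 quarters is discounted by δ^5, so u(8380) = δ^5·u(11019) and δ^5 = u(8380)/u(11019).
Since u(x) = x^0.3, δ^5 = (8380/11019)^0.3 = 0.76050^0.3 = 0.92115.
Taking the 5th root: δ = 0.92115^(1/5) ≈ 0.984.

δ ≈ 0.984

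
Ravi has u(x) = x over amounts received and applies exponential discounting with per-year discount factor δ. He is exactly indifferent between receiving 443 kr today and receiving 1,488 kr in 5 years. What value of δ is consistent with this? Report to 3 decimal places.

Indifference means u(443) = δ^5 · u(1488), so δ^5 = u(443)/u(1488).
With u(x) = x: δ^5 = 443/1488 = 0.29772.
Taking the 5th root: δ = 0.29772^(1/5) ≈ 0.785.

δ ≈ 0.785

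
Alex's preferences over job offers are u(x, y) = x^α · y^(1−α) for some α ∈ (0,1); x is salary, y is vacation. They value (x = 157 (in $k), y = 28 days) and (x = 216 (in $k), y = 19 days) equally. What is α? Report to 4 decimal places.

The Cobb–Douglas utilities coincide, so 157^α·28^(1−α) = 216^α·19^(1−α).
Rearrange to (157/216)^α = (19/28)^(1−α) and take logs: α·-0.3190326 = (1−α)·-0.3877655.
With A = -0.3190326 and B = -0.3877655: α·A = (1−α)·B, so α = B/(A+B) = -0.3877655/-0.7067981 ≈ 0.5486.

α ≈ 0.5486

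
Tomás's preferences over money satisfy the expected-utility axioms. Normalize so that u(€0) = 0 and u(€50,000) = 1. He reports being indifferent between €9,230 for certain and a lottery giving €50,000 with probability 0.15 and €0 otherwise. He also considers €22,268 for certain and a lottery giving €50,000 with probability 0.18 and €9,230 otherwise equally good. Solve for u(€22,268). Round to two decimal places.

0.30

From the first indifference, u(€9,230) = 0.15·u(€50,000) + 0.85·u(€0) = 0.15·1 + 0.85·0 = 0.15.
The second indifference gives u(€22,268) = 0.18·u(€50,000) + 0.82·u(€9,230) = 0.18·1.00 + 0.82·0.15 = 0.3030.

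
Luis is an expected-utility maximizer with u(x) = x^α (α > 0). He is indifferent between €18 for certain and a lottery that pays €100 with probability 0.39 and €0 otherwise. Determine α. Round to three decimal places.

α ≈ 0.549

The lottery's expected utility is 0.39·u(100) + 0.61·u(0) = 0.39·100^α (since u(0) = 0 for α > 0).
Setting u(18) equal to that: 18^α = 0.39·100^α ⇒ (18/100)^α = 0.39.
Taking logs: α·ln(18/100) = ln(0.39), so α = -0.941609 / -1.714798 ≈ 0.549.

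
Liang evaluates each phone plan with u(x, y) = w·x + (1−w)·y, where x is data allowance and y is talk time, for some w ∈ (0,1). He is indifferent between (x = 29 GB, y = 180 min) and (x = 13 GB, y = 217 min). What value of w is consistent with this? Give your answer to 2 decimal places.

u(29,180) = u(13,217) means w·29 + (1−w)·180 = w·13 + (1−w)·217.
Rearranging, 16·w − 37·(1−w) = 0.
The marginal rate of substitution is 37/16, so w = 37/(16+37) = 0.70.

w = 0.70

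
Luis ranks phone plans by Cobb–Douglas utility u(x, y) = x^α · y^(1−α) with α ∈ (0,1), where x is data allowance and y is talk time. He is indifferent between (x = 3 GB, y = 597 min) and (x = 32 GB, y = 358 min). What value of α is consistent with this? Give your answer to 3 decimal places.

Indifference: 3^α · 597^(1−α) = 32^α · 358^(1−α).
(3/32)^α = (358/597)^(1−α); take logs: α·ln(3/32) = (1−α)·ln(358/597), i.e. α·-2.367124 = (1−α)·-0.511384.
With A = -2.367124 and B = -0.511384: α·A = (1−α)·B, so α = B/(A+B) = -0.511384/-2.878508 ≈ 0.178.

α ≈ 0.178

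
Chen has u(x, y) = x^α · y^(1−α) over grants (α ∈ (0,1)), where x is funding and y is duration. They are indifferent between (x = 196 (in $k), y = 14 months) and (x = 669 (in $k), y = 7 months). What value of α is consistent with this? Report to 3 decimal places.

Set the two utilities equal: 196^α·14^(1−α) = 669^α·7^(1−α).
Taking logs: α·ln 196 + (1−α)·ln 14 = α·ln 669 + (1−α)·ln 7, i.e. α·-1.227669 = (1−α)·-0.693147.
With A = -1.227669 and B = -0.693147: α·A = (1−α)·B, so α = B/(A+B) = -0.693147/-1.920816 ≈ 0.361.

α ≈ 0.361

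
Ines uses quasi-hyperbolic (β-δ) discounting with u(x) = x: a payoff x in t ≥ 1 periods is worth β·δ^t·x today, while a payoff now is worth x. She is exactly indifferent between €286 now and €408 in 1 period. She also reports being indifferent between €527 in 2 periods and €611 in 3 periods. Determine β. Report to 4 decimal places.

β ≈ 0.8127

The second indifference involves only future payoffs, so β cancels: β·δ^2·527 = β·δ^3·611, giving δ = 527/611 = 0.86252.
The first indifference: 286 = β·δ·408, so β = 286/(δ·408) = 286/(0.86252·408) ≈ 0.8127.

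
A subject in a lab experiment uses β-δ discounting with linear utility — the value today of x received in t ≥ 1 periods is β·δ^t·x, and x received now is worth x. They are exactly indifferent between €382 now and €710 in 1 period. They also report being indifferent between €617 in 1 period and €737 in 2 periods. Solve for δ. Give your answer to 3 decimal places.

Both payoffs in the second observation are in the future, so β drops out: δ^1·617 = δ^2·737 ⇒ δ = 617/737 = 0.83718.

δ ≈ 0.837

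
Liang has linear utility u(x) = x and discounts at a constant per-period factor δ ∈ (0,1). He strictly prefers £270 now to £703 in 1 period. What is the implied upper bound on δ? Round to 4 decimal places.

The preference means 270 > δ·703.
So δ < 270/703 = 0.38407.

δ < 0.3841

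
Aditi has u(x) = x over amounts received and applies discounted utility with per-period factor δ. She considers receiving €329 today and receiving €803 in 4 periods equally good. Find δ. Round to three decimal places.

The payoff in 4 periods is discounted by δ^4, so u(329) = δ^4·u(803) and δ^4 = u(329)/u(803).
With u(x) = x: δ^4 = 329/803 = 0.40971.
So δ = 0.40971^(1/4) ≈ 0.800.

δ ≈ 0.800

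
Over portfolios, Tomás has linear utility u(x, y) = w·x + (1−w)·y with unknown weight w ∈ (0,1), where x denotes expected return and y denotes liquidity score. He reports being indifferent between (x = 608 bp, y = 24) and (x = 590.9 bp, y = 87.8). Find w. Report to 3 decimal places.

Indifference: w·608 + (1−w)·24 = w·590.9 + (1−w)·87.8.
w·(608−590.9) = (1−w)·(87.8−24), i.e. w·17.1 = (1−w)·63.8.
The marginal rate of substitution is 63.8/17.1, so w = 63.8/(17.1+63.8) = 0.789.

w = 0.789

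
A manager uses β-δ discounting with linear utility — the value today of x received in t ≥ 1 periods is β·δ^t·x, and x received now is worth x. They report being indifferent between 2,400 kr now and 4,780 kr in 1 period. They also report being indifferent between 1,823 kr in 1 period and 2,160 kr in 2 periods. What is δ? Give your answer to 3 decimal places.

δ ≈ 0.844

Both payoffs in the second observation are in the future, so β drops out: δ^1·1823 = δ^2·2160 ⇒ δ = 1823/2160 = 0.84398.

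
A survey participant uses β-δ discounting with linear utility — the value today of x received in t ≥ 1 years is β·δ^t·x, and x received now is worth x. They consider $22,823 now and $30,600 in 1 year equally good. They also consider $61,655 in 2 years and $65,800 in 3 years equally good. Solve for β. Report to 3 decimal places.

β ≈ 0.796

From the later pair, β·δ^2·61655 = β·δ^3·65800; dividing through, δ = 61655/65800 = 0.93701.
Substituting δ into 22823 = β·δ·30600: β = 22823/(28672.386) ≈ 0.796.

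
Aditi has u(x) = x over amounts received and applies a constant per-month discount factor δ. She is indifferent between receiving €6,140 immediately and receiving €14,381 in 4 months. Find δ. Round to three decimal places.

δ ≈ 0.808

Equating discounted utilities: u(6140) = δ^4·u(14381) ⇒ δ^4 = u(6140)/u(14381).
With u(x) = x: δ^4 = 6140/14381 = 0.42695.
So δ = 0.42695^(1/4) ≈ 0.808.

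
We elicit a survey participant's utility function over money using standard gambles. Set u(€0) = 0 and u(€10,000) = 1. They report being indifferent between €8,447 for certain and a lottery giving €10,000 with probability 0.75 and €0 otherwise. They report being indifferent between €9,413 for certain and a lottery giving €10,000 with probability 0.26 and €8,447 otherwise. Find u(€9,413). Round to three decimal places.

0.815

First, u(€8,447) = 0.75·u(€10,000) + 0.25·u(€0) = 0.75.
The second indifference gives u(€9,413) = 0.26·u(€10,000) + 0.74·u(€8,447) = 0.26·1.00 + 0.74·0.75 = 0.8150.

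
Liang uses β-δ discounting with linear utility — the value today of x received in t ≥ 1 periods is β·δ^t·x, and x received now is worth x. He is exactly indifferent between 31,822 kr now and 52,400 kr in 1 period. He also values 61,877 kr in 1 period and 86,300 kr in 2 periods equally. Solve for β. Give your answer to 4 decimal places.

From the later pair, β·δ^1·61877 = β·δ^2·86300; dividing through, δ = 61877/86300 = 0.71700.
Substituting δ into 31822 = β·δ·52400: β = 31822/(37570.739) ≈ 0.8470.

β ≈ 0.8470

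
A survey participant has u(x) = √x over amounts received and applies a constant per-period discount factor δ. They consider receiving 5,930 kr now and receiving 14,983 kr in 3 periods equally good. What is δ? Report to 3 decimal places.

δ ≈ 0.857

The payoff in 3 periods is discounted by δ^3, so u(5930) = δ^3·u(14983) and δ^3 = u(5930)/u(14983).
Since u(x) = √x, δ^3 = √(5930/14983) = 0.62911.
So δ = 0.62911^(1/3) ≈ 0.857.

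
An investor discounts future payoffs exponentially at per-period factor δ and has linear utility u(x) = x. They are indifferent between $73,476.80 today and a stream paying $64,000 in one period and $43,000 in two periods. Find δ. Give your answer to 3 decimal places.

Equating present values: 73476.80 = 64000δ + 43000δ².
That is, 43000δ² + 64000δ − 73476.80 = 0, a quadratic in δ.
The positive root is δ = [−64000 + √(64000² + 4·43000·73476.80)] / (2·43000) = (−64000 + 129360.000)/86000 ≈ 0.760.

δ ≈ 0.760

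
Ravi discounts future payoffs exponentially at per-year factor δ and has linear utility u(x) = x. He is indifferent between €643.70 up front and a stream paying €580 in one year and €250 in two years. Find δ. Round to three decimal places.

δ ≈ 0.820

The stream is worth 580δ + 250δ² today, so 580δ + 250δ² = 643.70.
So 250δ² + 580δ − 643.70 = 0.
δ = (−580 + √(580² + 4·250·643.70)) / (2·250) = (−580 + √980100.00) / 500 ≈ 0.820.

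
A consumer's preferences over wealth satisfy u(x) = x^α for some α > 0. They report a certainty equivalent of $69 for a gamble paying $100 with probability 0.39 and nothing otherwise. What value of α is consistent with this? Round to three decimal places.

Since u(0) = 0, the lottery's EU is 0.39·100^α.
Indifference: 69^α = 0.39·100^α, so (69/100)^α = 0.39.
Take logs: α = ln 0.39 / ln(69/100) ≈ 2.53759.

α ≈ 2.538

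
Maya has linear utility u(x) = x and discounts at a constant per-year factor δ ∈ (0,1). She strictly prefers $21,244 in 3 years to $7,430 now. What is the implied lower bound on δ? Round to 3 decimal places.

The preference means 7430 < δ^3·21244.
Dividing by 21244: δ^3 > 0.34975. Both sides are positive, so the cube root keeps the direction.
δ > 0.34975^(1/3) = 0.705.

δ > 0.705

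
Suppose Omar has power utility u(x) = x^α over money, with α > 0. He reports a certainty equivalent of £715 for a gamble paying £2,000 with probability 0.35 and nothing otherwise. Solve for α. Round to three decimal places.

α ≈ 1.021

The lottery's expected utility is 0.35·u(2000) + 0.65·u(0) = 0.35·2000^α (since u(0) = 0 for α > 0).
Equating: 715^α = 0.35·2000^α, i.e. 0.3575^α = 0.35.
Taking logs: α·ln(715/2000) = ln(0.35), so α = -1.049822 / -1.028620 ≈ 1.021.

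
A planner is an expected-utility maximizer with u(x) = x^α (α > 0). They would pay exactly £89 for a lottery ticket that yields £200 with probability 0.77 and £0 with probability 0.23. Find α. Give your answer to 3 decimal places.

α ≈ 0.323

EU(lottery) = 0.77·200^α + 0.23·0 = 0.77·200^α.
Setting u(89) equal to that: 89^α = 0.77·200^α ⇒ (89/200)^α = 0.77.
Take logs: α = ln 0.77 / ln(89/200) ≈ 0.32280.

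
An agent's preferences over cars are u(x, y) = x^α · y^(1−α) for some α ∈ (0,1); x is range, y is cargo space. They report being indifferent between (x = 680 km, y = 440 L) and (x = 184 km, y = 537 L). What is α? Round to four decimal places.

α ≈ 0.1323

Indifference: 680^α · 440^(1−α) = 184^α · 537^(1−α).
Rearrange to (680/184)^α = (537/440)^(1−α) and take logs: α·1.3071570 = (1−α)·0.1992234.
Thus α·(1.5063804) = 0.1992234, so α = 0.1992234/1.5063804 ≈ 0.1323.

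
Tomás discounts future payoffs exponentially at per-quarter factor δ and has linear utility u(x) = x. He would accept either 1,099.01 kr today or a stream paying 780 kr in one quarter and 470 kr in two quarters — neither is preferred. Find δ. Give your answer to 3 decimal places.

δ ≈ 0.910

The stream is worth 780δ + 470δ² today, so 780δ + 470δ² = 1099.01.
So 470δ² + 780δ − 1099.01 = 0.
δ = (−780 + √(780² + 4·470·1099.01)) / (2·470) = (−780 + √2674538.80) / 940 ≈ 0.910.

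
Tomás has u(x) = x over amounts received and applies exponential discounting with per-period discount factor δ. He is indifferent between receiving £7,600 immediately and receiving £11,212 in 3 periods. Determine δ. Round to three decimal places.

δ ≈ 0.878

Indifference means u(7600) = δ^3 · u(11212), so δ^3 = u(7600)/u(11212).
With u(x) = x: δ^3 = 7600/11212 = 0.67785.
Hence δ = (0.67785)^(1/3) = 0.87844.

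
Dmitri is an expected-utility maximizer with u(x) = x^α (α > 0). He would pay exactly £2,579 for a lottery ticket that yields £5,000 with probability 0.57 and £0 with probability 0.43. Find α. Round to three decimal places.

EU(lottery) = 0.57·5000^α + 0.43·0 = 0.57·5000^α.
Indifference: 2579^α = 0.57·5000^α, so (2579/5000)^α = 0.57.
α = ln(0.57) / ln(2579/5000) = -0.562119/-0.662036 ≈ 0.849.

α ≈ 0.849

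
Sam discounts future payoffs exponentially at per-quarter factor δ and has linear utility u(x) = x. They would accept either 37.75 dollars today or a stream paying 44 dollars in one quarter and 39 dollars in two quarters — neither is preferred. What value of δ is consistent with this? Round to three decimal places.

δ ≈ 0.570

Present value of the stream is 44·δ + 39·δ². Indifference gives 44δ + 39δ² = 37.75.
So 39δ² + 44δ − 37.75 = 0.
The positive root is δ = [−44 + √(44² + 4·39·37.75)] / (2·39) = (−44 + 88.459)/78 ≈ 0.570.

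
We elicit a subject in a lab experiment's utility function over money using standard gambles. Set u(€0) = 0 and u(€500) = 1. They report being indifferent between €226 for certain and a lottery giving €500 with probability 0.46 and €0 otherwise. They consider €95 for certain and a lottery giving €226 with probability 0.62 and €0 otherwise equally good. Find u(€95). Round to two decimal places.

0.29

First, u(€226) = 0.46·u(€500) + 0.54·u(€0) = 0.46.
Chaining: u(€95) = 0.62·0.46 + 0.38·0.00 = 0.2852.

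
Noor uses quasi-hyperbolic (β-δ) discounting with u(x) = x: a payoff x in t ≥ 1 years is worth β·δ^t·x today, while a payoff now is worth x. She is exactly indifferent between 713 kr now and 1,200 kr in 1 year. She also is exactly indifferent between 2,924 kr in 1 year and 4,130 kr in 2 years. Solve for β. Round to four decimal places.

The second indifference involves only future payoffs, so β cancels: β·δ^1·2924 = β·δ^2·4130, giving δ = 2924/4130 = 0.70799.
The first indifference: 713 = β·δ·1200, so β = 713/(δ·1200) = 713/(0.70799·1200) ≈ 0.8392.

β ≈ 0.8392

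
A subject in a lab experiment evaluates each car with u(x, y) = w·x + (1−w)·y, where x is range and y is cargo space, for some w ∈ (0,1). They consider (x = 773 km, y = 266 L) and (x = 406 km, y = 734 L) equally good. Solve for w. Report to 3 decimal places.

Equating utilities: w·773 + (1−w)·266 = w·406 + (1−w)·734.
w·(773−406) = (1−w)·(734−266), i.e. w·367 = (1−w)·468.
So w/(1−w) = 468/367 = 1.2752, giving w = 468/(367+468) = 0.560.

w = 0.560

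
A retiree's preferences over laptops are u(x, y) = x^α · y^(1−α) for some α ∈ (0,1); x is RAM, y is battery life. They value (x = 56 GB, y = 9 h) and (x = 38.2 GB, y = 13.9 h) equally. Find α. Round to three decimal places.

The Cobb–Douglas utilities coincide, so 56^α·9^(1−α) = 38.2^α·13.9^(1−α).
Rearrange to (56/38.2)^α = (13.9/9)^(1−α) and take logs: α·0.382516 = (1−α)·0.434664.
Thus α·(0.817180) = 0.434664, so α = 0.434664/0.817180 ≈ 0.532.

α ≈ 0.532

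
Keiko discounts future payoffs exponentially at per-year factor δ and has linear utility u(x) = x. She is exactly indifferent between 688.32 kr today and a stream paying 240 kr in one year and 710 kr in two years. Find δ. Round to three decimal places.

δ ≈ 0.830

Present value of the stream is 240·δ + 710·δ². Indifference gives 240δ + 710δ² = 688.32.
So 710δ² + 240δ − 688.32 = 0.
δ = (−240 + √(240² + 4·710·688.32)) / (2·710) = (−240 + √2012428.80) / 1420 ≈ 0.830.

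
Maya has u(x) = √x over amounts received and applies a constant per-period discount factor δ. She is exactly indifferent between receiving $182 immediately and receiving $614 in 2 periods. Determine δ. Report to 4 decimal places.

δ ≈ 0.7379

The payoff in 2 periods is discounted by δ^2, so u(182) = δ^2·u(614) and δ^2 = u(182)/u(614).
With u(x) = √x: δ^2 = √182/√614 = √(182/614) = 0.54444.
Taking the square root: δ = 0.54444^(1/2) ≈ 0.7379.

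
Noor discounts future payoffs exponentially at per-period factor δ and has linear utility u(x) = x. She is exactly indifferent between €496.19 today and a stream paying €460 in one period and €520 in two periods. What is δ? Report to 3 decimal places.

Present value of the stream is 460·δ + 520·δ². Indifference gives 460δ + 520δ² = 496.19.
Rearranged: 520δ² + 460δ − 496.19 = 0.
By the quadratic formula (taking the positive root), δ = (−460 + √1243675.20) / 1040 ≈ 0.630.

δ ≈ 0.630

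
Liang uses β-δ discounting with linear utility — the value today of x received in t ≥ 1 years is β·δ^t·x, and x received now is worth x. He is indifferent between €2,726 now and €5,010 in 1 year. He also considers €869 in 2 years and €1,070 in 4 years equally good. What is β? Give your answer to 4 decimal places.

β ≈ 0.6038

The second indifference involves only future payoffs, so β cancels: β·δ^2·869 = β·δ^4·1070, giving δ^2 = 869/1070 = 0.81215, so δ = 0.90119.
The first indifference: 2726 = β·δ·5010, so β = 2726/(δ·5010) = 2726/(0.90119·5010) ≈ 0.6038.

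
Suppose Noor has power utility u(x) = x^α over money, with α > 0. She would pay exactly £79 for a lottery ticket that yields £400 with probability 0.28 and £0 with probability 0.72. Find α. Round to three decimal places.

The lottery's expected utility is 0.28·u(400) + 0.72·u(0) = 0.28·400^α (since u(0) = 0 for α > 0).
Setting u(79) equal to that: 79^α = 0.28·400^α ⇒ (79/400)^α = 0.28.
Taking logs: α·ln(79/400) = ln(0.28), so α = -1.272966 / -1.622017 ≈ 0.785.

α ≈ 0.785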